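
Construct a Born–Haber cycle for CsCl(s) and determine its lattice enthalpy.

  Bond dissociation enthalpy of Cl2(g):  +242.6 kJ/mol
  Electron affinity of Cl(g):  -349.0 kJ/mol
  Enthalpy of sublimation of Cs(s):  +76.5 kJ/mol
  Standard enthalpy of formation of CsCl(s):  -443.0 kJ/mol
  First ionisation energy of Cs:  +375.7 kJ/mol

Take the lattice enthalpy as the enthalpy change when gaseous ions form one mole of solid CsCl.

U = -667.5 kJ/mol

ΔHf° = 1·ΔHsub + 1·(ΣIE) + 1/2·D(Cl2) + 1·EA + U
-443.0 = 1·(+76.5) + 1·(+375.7) + 1/2·(+242.6) + 1·(-349.0) + U
U = -443.0 − (+224.5) = -667.5 kJ/mol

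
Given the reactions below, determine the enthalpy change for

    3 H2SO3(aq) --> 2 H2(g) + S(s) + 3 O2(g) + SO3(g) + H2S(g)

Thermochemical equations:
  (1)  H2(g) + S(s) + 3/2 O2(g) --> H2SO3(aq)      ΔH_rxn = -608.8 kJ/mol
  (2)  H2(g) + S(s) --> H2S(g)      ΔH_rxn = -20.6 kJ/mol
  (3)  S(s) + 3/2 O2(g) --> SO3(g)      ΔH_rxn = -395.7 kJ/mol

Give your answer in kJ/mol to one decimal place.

(1) reversed and × 3 (H2SO3(aq) must end up as a reactant; ×3 to match 3 H2SO3(aq) in the target): (-3)·(-608.8) = +1826.4 kJ/mol
(2) as written (H2S(g) already on the product side): -20.6 kJ/mol
(3) as written (SO3(g) already on the product side): -395.7 kJ/mol
By Hess's law, ΔH_rxn = (+1826.4) + (-20.6) + (-395.7) = 1410.1 kJ/mol

ΔH_rxn = 1410.1 kJ/mol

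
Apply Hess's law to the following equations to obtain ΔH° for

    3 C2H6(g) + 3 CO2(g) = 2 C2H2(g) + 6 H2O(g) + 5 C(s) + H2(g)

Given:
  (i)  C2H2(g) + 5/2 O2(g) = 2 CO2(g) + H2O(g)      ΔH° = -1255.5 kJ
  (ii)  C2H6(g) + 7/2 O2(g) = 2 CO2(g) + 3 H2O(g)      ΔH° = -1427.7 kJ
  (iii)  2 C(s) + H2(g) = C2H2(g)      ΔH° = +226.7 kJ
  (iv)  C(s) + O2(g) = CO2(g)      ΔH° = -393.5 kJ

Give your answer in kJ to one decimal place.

ΔH° = 437.2 kJ

(i) reversed and × 3: (-3)·(-1255.5) = +3766.5 kJ
(ii) × 3 (scale by 3 for the 3 C2H6(g)): (3)·(-1427.7) = -4283.1 kJ
(iii) reversed (reverse to put H2(g) on the product side): -226.7 kJ
(iv) reversed and × 3: (-3)·(-393.5) = +1180.5 kJ
Since enthalpy is a state function, ΔH° = (+3766.5) + (-4283.1) + (-226.7) + (+1180.5) = 437.2 kJ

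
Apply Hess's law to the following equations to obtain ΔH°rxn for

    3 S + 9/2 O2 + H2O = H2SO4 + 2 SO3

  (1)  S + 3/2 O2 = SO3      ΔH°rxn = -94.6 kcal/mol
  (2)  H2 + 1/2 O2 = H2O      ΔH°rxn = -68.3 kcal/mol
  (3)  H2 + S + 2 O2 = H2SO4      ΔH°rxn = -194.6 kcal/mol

(1) × 2: (2)·(-94.6) = -189.2 kcal/mol
(2) reversed: +68.3 kcal/mol
(3) as written: -194.6 kcal/mol
Combining the equations, ΔH°rxn = (2)·(-94.6) + (-1)·(-68.3) + (1)·(-194.6) = -315.5 kcal/mol

ΔH°rxn = -315.5 kcal/mol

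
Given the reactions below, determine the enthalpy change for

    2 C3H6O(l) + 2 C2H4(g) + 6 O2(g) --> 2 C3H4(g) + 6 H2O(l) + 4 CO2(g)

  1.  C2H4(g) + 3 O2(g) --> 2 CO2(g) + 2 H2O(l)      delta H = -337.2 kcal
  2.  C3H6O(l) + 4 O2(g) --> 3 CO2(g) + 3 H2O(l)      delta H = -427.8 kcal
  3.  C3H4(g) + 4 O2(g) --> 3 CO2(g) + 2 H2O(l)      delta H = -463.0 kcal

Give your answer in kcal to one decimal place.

delta H = -604.0 kcal

eq. 1 × 2: (2)·(-337.2) = -674.4 kcal
eq. 2 × 2: (2)·(-427.8) = -855.6 kcal
eq. 3 reversed and × 2: (-2)·(-463.0) = +926.0 kcal
By Hess's law, delta H = (-674.4) + (-855.6) + (+926.0) = -604.0 kcal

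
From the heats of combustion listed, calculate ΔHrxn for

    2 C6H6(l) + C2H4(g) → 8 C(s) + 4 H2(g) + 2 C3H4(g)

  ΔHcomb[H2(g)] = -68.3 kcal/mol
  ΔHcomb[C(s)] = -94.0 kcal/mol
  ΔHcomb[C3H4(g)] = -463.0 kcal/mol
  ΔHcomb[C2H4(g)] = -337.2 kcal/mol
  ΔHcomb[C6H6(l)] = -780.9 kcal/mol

With combustion enthalpies, reactants minus products:
= [2·(-780.9) + 1·(-337.2)] − [8·(-94.0) + 4·(-68.3) + 2·(-463.0)]
= 52.2 kcal/mol

ΔHrxn = 52.2 kcal/mol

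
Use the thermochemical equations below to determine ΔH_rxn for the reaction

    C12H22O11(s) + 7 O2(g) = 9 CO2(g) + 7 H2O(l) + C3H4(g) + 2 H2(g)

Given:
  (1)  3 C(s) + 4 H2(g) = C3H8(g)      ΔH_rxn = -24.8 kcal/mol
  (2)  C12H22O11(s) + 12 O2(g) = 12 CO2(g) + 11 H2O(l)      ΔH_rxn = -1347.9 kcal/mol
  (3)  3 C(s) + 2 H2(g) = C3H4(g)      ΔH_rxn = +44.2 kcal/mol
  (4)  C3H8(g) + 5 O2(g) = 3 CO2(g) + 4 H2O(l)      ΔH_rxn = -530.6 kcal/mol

ΔH_rxn = -748.3 kcal/mol

(1) reversed: +24.8 kcal/mol
(2) as written (C12H22O11(s) already on the reactant side): -1347.9 kcal/mol
(3) as written (C3H4(g) already on the product side): +44.2 kcal/mol
(4) reversed: +530.6 kcal/mol
ΔH_rxn = (+24.8) + (-1347.9) + (+44.2) + (+530.6) = -748.3 kcal/mol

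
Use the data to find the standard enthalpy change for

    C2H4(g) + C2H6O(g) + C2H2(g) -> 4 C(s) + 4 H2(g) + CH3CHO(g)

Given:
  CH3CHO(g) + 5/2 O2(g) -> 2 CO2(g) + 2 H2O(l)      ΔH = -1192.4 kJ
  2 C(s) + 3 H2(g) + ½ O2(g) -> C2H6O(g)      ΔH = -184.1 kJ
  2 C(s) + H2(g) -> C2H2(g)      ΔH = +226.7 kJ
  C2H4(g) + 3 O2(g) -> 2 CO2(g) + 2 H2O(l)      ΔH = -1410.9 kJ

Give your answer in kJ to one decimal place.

ΔH = -261.1 kJ

equation 1 reversed (reverse to put CH3CHO(g) on the product side): +1192.4 kJ
equation 2 reversed (reverse to put C2H6O(g) on the reactant side): +184.1 kJ
equation 3 reversed (C2H2(g) must end up as a reactant): -226.7 kJ
equation 4 as written (C2H4(g) already on the reactant side): -1410.9 kJ
By Hess's law, ΔH = (+1192.4) + (+184.1) + (-226.7) + (-1410.9) = -261.1 kJ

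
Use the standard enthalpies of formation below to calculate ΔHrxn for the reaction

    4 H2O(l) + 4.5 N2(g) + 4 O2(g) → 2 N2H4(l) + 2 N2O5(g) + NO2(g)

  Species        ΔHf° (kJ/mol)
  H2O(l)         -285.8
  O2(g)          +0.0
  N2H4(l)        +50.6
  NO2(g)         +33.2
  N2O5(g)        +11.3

Products: 2·(+50.6) + 2·(+11.3) + 1·(+33.2) = +157.0
Reactants: 4·(-285.8) + 9/2·(+0.0) + 4·(+0.0) = -1143.2
ΔHrxn = (+157.0) − (-1143.2) = 1300.2 kJ/mol

ΔHrxn = 1300.2 kJ/mol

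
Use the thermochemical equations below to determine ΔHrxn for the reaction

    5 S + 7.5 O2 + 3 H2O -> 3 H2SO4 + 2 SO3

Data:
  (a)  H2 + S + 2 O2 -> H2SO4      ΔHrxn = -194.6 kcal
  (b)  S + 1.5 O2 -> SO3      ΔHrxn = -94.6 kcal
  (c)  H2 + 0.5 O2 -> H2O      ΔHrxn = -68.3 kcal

ΔHrxn = -568.1 kcal

(a) × 3 (×3 to match 3 H2SO4 in the target): (3)·(-194.6) = -583.8 kcal
(b) × 2 (scale by 2 for the 2 SO3): (2)·(-94.6) = -189.2 kcal
(c) reversed and × 3 (reverse to put H2O on the reactant side; ×3 to match 3 H2O in the target): (-3)·(-68.3) = +204.9 kcal
Since enthalpy is a state function, ΔHrxn = (3)·(-194.6) + (2)·(-94.6) + (-3)·(-68.3) = -568.1 kcal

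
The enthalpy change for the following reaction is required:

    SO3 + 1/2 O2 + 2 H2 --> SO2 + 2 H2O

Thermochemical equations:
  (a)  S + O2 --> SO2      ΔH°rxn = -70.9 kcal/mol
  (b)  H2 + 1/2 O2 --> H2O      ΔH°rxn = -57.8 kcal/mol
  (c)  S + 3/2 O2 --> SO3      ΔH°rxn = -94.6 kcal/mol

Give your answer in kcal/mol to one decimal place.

ΔH°rxn = -91.9 kcal/mol

(a) as written (SO2 already on the product side): -70.9 kcal/mol
(b) × 2 (×2 to match 2 H2O in the target): (2)·(-57.8) = -115.6 kcal/mol
(c) reversed (SO3 must end up as a reactant): +94.6 kcal/mol
Summing the manipulated equations, ΔH°rxn = (-70.9) + (-115.6) + (+94.6) = -91.9 kcal/mol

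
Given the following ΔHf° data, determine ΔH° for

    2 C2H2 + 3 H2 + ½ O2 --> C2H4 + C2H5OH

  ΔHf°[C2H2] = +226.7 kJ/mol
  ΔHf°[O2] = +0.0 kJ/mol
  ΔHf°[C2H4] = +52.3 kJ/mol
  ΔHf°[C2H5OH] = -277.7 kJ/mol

Products: 1·(+52.3) + 1·(-277.7) = -225.4
Reactants: 2·(+226.7) + 3·(+0.0) + 1/2·(+0.0) = +453.4
ΔH° = (-225.4) − (+453.4) = -678.8 kJ/mol

ΔH° = -678.8 kJ/mol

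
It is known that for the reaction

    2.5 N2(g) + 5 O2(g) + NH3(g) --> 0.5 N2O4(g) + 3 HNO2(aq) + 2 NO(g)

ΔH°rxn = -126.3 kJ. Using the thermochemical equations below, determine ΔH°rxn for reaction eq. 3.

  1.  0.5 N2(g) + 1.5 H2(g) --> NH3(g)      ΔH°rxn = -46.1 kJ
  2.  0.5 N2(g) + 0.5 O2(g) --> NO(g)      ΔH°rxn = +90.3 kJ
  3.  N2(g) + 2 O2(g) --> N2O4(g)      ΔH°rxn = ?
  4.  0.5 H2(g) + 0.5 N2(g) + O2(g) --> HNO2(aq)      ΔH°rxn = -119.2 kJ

eq. 1 reversed (reverse to put NH3(g) on the reactant side): +46.1 kJ
eq. 2 × 2 (scale by 2 for the 2 NO(g)): (2)·(+90.3) = +180.6 kJ
eq. 3 × 1/2 (×1/2 to match 1/2 N2O4(g) in the target): contributes 1/2·x
eq. 4 × 3 (scale by 3 for the 3 HNO2(aq)): (3)·(-119.2) = -357.6 kJ
-126.3 = (+46.1) + (+180.6) + (-357.6) + 1/2·x
x = (-126.3 − (-130.9)) / (1/2) = 9.2 kJ

ΔH°rxn = 9.2 kJ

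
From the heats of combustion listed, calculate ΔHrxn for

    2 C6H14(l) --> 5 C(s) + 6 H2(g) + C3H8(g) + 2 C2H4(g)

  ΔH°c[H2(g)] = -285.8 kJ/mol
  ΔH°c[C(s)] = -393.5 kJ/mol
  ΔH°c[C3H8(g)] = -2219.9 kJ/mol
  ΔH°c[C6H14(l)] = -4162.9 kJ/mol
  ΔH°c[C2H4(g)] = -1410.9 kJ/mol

ΔHrxn = 398.2 kJ/mol

Using ΔH = Σ nΔHc°(reactants) − Σ nΔHc°(products):
= [2·(-4162.9)] − [5·(-393.5) + 6·(-285.8) + 1·(-2219.9) + 2·(-1410.9)]
= 398.2 kJ/mol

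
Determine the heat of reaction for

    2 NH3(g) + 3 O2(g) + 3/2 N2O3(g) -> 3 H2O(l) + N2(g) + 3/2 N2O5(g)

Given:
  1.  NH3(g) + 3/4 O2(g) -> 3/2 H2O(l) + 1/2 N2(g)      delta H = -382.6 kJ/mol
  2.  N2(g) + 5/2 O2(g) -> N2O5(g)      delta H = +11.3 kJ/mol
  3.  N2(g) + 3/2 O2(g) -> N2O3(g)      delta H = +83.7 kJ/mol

eq. 1 × 2: (2)·(-382.6) = -765.2 kJ/mol
eq. 2 × 3/2: (3/2)·(+11.3) = +16.95 kJ/mol
eq. 3 reversed and × 3/2: (-3/2)·(+83.7) = -125.55 kJ/mol
Combining the equations, delta H = (2)·(-382.6) + (3/2)·(+11.3) + (-3/2)·(+83.7) = -873.8 kJ/mol

delta H = -873.8 kJ/mol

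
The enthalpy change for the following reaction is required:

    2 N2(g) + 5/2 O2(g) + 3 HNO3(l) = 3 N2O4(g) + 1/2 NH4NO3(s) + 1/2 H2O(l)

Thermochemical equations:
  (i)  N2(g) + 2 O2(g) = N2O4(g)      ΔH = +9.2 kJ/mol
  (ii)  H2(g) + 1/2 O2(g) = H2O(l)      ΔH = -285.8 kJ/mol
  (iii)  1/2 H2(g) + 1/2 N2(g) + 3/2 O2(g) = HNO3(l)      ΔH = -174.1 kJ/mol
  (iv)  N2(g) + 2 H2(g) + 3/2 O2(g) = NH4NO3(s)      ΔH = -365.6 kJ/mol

(i) × 3 (×3 to match 3 N2O4(g) in the target): (3)·(+9.2) = +27.6 kJ/mol
(ii) × 1/2 (scale by 1/2 for the 1/2 H2O(l)): (1/2)·(-285.8) = -142.9 kJ/mol
(iii) reversed and × 3 (HNO3(l) must end up as a reactant; ×3 to match 3 HNO3(l) in the target): (-3)·(-174.1) = +522.3 kJ/mol
(iv) × 1/2 (scale by 1/2 for the 1/2 NH4NO3(s)): (1/2)·(-365.6) = -182.8 kJ/mol
Since enthalpy is a state function, ΔH = (3)·(+9.2) + (1/2)·(-285.8) + (-3)·(-174.1) + (1/2)·(-365.6) = 224.2 kJ/mol

ΔH = 224.2 kJ/mol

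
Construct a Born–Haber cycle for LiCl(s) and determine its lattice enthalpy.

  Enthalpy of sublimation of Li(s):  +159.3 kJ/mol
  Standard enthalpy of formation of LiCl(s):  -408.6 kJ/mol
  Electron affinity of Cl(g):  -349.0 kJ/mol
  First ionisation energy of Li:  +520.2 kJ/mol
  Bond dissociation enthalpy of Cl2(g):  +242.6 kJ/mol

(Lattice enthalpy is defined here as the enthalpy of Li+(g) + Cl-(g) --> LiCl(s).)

U = -860.4 kJ/mol

ΔHf° = 1·ΔHsub + 1·(ΣIE) + 1/2·D(Cl2) + 1·EA + U
-408.6 = 1·(+159.3) + 1·(+520.2) + 1/2·(+242.6) + 1·(-349.0) + U
U = -408.6 − (+451.8) = -860.4 kJ/mol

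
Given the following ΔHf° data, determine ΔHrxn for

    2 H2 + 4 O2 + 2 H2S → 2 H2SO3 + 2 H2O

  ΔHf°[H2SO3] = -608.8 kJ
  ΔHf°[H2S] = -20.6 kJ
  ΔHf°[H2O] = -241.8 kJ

ΔHrxn = -1660.0 kJ

Products: 2·(-608.8) + 2·(-241.8) = -1701.2
Reactants: 2·(+0.0) + 4·(+0.0) + 2·(-20.6) = -41.2
ΔHrxn = (-1701.2) − (-41.2) = -1660.0 kJ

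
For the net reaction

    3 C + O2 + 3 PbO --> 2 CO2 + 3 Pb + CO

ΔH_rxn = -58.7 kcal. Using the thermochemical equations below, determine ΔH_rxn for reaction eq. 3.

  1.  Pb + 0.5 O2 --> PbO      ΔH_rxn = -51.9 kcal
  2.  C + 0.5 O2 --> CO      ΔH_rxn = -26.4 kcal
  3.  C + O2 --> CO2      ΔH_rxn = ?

ΔH_rxn = -94.0 kcal

eq. 1 reversed and × 3 (reverse to put PbO on the reactant side; ×3 to match 3 PbO in the target): (-3)·(-51.9) = +155.7 kcal
eq. 2 as written (CO already on the product side): -26.4 kcal
eq. 3 × 2 (×2 to match 2 CO2 in the target): contributes 2·x
-58.7 = (+155.7) + (-26.4) + 2·x
x = (-58.7 − (+129.3)) / (2) = -94.0 kcal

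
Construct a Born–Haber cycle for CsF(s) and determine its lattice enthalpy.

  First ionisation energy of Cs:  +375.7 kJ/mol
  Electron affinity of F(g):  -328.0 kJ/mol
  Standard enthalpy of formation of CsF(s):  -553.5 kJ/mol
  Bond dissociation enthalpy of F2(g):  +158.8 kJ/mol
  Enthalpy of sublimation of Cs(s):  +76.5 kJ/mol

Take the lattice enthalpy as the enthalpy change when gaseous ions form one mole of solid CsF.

U = -757.1 kJ/mol

ΔHf° = 1·ΔHsub + 1·(ΣIE) + 1/2·D(F2) + 1·EA + U
-553.5 = 1·(+76.5) + 1·(+375.7) + 1/2·(+158.8) + 1·(-328.0) + U
U = -553.5 − (+203.6) = -757.1 kJ/mol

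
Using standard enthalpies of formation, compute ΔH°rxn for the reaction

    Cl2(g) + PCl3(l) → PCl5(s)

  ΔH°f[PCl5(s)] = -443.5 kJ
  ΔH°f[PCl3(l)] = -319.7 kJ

Products: 1·(-443.5) = -443.5
Reactants: 1·(+0.0) + 1·(-319.7) = -319.7
ΔH°rxn = (-443.5) − (-319.7) = -123.8 kJ

ΔH°rxn = -123.8 kJ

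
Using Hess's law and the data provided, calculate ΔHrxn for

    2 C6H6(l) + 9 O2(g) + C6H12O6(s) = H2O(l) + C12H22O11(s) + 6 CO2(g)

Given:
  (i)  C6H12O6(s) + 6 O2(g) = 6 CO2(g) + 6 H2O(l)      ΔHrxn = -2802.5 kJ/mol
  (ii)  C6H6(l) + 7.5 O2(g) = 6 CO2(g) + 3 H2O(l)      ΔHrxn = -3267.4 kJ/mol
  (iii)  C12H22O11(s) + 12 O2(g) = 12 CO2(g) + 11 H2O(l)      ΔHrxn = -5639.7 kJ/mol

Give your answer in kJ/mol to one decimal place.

(i) as written: -2802.5 kJ/mol
(ii) × 2: (2)·(-3267.4) = -6534.8 kJ/mol
(iii) reversed: +5639.7 kJ/mol
ΔHrxn = (-2802.5) + (-6534.8) + (+5639.7) = -3697.6 kJ/mol

ΔHrxn = -3697.6 kJ/mol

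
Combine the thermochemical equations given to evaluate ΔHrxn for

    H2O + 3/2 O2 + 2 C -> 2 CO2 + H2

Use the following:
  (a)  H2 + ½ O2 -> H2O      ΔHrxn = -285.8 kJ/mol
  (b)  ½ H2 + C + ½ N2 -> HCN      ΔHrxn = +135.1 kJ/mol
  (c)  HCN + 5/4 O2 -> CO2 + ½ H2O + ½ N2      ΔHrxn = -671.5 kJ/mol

(a) reversed and × 2: (-2)·(-285.8) = +571.6 kJ/mol
(b) × 2 (×2 to match 2 C in the target): (2)·(+135.1) = +270.2 kJ/mol
(c) × 2 (scale by 2 for the 2 CO2): (2)·(-671.5) = -1343.0 kJ/mol
ΔHrxn = (-2)·(-285.8) + (2)·(+135.1) + (2)·(-671.5) = -501.2 kJ/mol

ΔHrxn = -501.2 kJ/mol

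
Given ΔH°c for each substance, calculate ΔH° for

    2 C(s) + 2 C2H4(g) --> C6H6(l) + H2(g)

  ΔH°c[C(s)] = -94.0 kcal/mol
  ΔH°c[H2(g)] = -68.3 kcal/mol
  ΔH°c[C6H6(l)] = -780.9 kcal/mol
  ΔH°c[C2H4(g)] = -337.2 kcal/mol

Using ΔH = Σ nΔHc°(reactants) − Σ nΔHc°(products):
= [2·(-94.0) + 2·(-337.2)] − [1·(-780.9) + 1·(-68.3)]
= -13.2 kcal/mol

ΔH° = -13.2 kcal/mol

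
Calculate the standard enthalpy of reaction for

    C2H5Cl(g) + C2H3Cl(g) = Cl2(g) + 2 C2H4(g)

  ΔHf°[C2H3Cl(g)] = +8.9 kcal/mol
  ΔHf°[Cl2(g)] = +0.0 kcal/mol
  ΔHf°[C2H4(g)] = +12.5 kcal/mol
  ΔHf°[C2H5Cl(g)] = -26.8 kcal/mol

ΔH_rxn = 42.9 kcal/mol

ΔH°rxn = Σ nΔHf°(products) − Σ nΔHf°(reactants).
Products: 1·(+0.0) + 2·(+12.5) = +25.0
Reactants: 1·(-26.8) + 1·(+8.9) = -17.9
ΔH_rxn = (+25.0) − (-17.9) = 42.9 kcal/mol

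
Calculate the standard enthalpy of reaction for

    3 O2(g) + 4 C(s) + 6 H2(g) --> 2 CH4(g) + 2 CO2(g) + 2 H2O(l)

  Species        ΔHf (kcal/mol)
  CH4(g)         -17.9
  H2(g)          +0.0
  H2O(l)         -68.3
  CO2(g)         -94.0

Products: 2·(-17.9) + 2·(-94.0) + 2·(-68.3) = -360.4
Reactants: 3·(+0.0) + 4·(+0.0) + 6·(+0.0) = +0.0
ΔHrxn = (-360.4) − (+0.0) = -360.4 kcal/mol

ΔHrxn = -360.4 kcal/mol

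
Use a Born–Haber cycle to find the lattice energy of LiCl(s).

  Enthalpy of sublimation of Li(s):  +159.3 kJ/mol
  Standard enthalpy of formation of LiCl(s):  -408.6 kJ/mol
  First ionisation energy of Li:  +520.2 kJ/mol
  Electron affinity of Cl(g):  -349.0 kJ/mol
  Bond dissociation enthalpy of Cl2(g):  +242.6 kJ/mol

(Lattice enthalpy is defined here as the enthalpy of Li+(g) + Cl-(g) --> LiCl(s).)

U = -860.4 kJ/mol

ΔHf° = 1·ΔHsub + 1·(ΣIE) + 1/2·D(Cl2) + 1·EA + U
-408.6 = 1·(+159.3) + 1·(+520.2) + 1/2·(+242.6) + 1·(-349.0) + U
U = -408.6 − (+451.8) = -860.4 kJ/mol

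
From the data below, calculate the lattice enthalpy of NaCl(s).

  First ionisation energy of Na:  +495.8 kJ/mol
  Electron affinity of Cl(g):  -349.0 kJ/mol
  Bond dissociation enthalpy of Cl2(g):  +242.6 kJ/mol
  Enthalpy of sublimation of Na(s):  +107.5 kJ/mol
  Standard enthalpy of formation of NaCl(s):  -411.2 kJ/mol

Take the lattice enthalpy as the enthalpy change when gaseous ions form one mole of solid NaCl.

ΔHf° = 1·ΔHsub + 1·(ΣIE) + 1/2·D(Cl2) + 1·EA + U
-411.2 = 1·(+107.5) + 1·(+495.8) + 1/2·(+242.6) + 1·(-349.0) + U
U = -411.2 − (+375.6) = -786.8 kJ/mol

U = -786.8 kJ/mol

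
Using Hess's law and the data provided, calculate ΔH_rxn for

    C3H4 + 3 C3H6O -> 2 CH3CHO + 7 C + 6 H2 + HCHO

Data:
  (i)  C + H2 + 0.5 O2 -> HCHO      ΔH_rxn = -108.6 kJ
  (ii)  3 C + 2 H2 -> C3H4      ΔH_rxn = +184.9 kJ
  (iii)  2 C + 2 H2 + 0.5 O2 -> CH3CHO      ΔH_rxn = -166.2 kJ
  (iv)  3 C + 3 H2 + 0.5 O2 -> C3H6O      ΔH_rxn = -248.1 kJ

(i) as written (HCHO already on the product side): -108.6 kJ
(ii) reversed (C3H4 must end up as a reactant): -184.9 kJ
(iii) × 2 (×2 to match 2 CH3CHO in the target): (2)·(-166.2) = -332.4 kJ
(iv) reversed and × 3 (reverse to put C3H6O on the reactant side; ×3 to match 3 C3H6O in the target): (-3)·(-248.1) = +744.3 kJ
Summing the manipulated equations, ΔH_rxn = (1)·(-108.6) + (-1)·(+184.9) + (2)·(-166.2) + (-3)·(-248.1) = 118.4 kJ

ΔH_rxn = 118.4 kJ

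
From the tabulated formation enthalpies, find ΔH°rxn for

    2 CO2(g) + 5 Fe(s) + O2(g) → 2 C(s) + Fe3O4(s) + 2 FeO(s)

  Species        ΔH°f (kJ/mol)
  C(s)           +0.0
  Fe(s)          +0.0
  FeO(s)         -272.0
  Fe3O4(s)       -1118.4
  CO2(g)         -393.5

Products: 2·(+0.0) + 1·(-1118.4) + 2·(-272.0) = -1662.4
Reactants: 2·(-393.5) + 5·(+0.0) + 1·(+0.0) = -787.0
ΔH°rxn = (-1662.4) − (-787.0) = -875.4 kJ/mol

ΔH°rxn = -875.4 kJ/mol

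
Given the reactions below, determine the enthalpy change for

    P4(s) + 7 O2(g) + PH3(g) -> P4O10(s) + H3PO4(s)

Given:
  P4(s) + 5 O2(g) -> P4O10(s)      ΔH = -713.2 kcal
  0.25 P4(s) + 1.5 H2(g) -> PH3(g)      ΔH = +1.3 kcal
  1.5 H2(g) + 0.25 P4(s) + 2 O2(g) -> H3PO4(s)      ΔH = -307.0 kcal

equation 1 as written: -713.2 kcal
equation 2 reversed: -1.3 kcal
equation 3 as written: -307.0 kcal
Combining the equations, ΔH = (1)·(-713.2) + (-1)·(+1.3) + (1)·(-307.0) = -1021.5 kcal

ΔH = -1021.5 kcal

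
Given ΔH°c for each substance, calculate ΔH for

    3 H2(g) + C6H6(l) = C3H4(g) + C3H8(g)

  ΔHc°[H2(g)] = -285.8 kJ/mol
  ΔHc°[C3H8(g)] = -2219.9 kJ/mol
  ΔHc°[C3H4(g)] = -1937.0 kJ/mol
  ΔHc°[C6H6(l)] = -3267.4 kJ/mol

With combustion enthalpies, reactants minus products:
= [3·(-285.8) + 1·(-3267.4)] − [1·(-1937.0) + 1·(-2219.9)]
= 32.1 kJ/mol

ΔH = 32.1 kJ/mol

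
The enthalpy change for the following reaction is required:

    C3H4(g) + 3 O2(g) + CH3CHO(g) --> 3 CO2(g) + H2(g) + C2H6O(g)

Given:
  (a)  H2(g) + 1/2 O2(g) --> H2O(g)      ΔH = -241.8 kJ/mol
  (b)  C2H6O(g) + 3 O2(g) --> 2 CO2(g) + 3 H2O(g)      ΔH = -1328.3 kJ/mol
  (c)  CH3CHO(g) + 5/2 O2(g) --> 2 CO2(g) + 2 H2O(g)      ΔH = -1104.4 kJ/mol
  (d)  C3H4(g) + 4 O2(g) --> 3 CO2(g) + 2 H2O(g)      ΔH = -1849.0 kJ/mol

(a) reversed: +241.8 kJ/mol
(b) reversed: +1328.3 kJ/mol
(c) as written: -1104.4 kJ/mol
(d) as written: -1849.0 kJ/mol
ΔH = (-1)·(-241.8) + (-1)·(-1328.3) + (1)·(-1104.4) + (1)·(-1849.0) = -1383.3 kJ/mol

ΔH = -1383.3 kJ/mol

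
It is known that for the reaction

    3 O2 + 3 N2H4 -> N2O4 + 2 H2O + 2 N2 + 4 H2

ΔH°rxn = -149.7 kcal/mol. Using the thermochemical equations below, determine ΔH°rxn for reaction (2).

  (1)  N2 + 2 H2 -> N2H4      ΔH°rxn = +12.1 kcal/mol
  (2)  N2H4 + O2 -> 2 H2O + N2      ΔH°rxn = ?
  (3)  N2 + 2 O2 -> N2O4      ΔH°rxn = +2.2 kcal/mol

ΔH°rxn = -127.7 kcal/mol

(1) reversed and × 2 (H2 must end up as a product; ×2 to match 4 H2 in the target): (-2)·(+12.1) = -24.2 kcal/mol
(2) as written (H2O already on the product side): contributes x
(3) as written (N2O4 already on the product side): +2.2 kcal/mol
-149.7 = (-24.2) + (+2.2) + x
x = (-149.7 − (-22.0)) / (1) = -127.7 kcal/mol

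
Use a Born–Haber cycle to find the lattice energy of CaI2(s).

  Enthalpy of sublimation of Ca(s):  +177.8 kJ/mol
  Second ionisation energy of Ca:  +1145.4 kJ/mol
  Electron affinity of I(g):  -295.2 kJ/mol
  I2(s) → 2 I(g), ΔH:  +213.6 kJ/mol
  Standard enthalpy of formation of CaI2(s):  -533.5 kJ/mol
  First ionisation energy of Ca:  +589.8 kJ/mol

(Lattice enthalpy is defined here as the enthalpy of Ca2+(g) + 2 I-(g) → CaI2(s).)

U = -2069.7 kJ/mol

ΔHf° = 1·ΔHsub + 1·(ΣIE) + 1·D(I2) + 2·EA + U
-533.5 = 1·(+177.8) + 1·(+1735.2) + 1·(+213.6) + 2·(-295.2) + U
U = -533.5 − (+1536.2) = -2069.7 kJ/mol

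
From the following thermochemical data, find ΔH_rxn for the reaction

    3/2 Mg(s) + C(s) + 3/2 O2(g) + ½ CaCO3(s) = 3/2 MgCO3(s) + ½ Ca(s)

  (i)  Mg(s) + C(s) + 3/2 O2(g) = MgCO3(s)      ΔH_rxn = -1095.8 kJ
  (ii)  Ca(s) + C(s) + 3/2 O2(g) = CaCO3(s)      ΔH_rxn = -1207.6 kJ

ΔH_rxn = -1039.9 kJ

(i) × 3/2 (scale by 3/2 for the 3/2 MgCO3(s)): (3/2)·(-1095.8) = -1643.7 kJ
(ii) reversed and × 1/2 (reverse to put CaCO3(s) on the reactant side; scale by 1/2 for the 1/2 CaCO3(s)): (-1/2)·(-1207.6) = +603.8 kJ
Combining the equations, ΔH_rxn = (3/2)·(-1095.8) + (-1/2)·(-1207.6) = -1039.9 kJ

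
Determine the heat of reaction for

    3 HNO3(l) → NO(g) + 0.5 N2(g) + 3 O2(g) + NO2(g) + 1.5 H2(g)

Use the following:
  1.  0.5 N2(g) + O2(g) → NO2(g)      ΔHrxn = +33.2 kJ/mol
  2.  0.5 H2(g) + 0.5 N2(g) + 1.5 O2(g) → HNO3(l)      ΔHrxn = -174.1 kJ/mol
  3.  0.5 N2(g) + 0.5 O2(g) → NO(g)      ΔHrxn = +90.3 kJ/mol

ΔHrxn = 645.8 kJ/mol

eq. 1 as written (NO2(g) already on the product side): +33.2 kJ/mol
eq. 2 reversed and × 3 (HNO3(l) must end up as a reactant; scale by 3 for the 3 HNO3(l)): (-3)·(-174.1) = +522.3 kJ/mol
eq. 3 as written (NO(g) already on the product side): +90.3 kJ/mol
Combining the equations, ΔHrxn = (1)·(+33.2) + (-3)·(-174.1) + (1)·(+90.3) = 645.8 kJ/mol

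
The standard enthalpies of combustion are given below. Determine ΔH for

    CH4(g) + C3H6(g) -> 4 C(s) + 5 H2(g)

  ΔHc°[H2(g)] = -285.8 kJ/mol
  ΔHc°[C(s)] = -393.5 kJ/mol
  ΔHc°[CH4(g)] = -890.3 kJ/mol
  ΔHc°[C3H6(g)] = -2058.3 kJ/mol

Using ΔH = Σ nΔHc°(reactants) − Σ nΔHc°(products):
= [1·(-890.3) + 1·(-2058.3)] − [4·(-393.5) + 5·(-285.8)]
= 54.4 kJ/mol

ΔH = 54.4 kJ/mol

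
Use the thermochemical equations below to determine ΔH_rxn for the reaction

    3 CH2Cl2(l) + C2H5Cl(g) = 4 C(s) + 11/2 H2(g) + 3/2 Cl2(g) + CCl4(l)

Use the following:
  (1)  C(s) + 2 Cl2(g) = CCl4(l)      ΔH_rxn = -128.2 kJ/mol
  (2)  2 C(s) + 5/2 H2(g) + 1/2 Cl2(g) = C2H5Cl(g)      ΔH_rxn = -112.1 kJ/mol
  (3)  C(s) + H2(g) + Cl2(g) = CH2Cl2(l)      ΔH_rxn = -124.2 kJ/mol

(1) as written: -128.2 kJ/mol
(2) reversed: +112.1 kJ/mol
(3) reversed and × 3: (-3)·(-124.2) = +372.6 kJ/mol
ΔH_rxn = (1)·(-128.2) + (-1)·(-112.1) + (-3)·(-124.2) = 356.5 kJ/mol

ΔH_rxn = 356.5 kJ/mol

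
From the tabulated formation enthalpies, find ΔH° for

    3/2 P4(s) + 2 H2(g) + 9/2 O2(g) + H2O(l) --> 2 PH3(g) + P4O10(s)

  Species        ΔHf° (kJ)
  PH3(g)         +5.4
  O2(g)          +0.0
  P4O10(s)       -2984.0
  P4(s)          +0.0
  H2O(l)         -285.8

ΔH° = -2687.4 kJ

Products: 2·(+5.4) + 1·(-2984.0) = -2973.2
Reactants: 3/2·(+0.0) + 2·(+0.0) + 9/2·(+0.0) + 1·(-285.8) = -285.8
ΔH° = (-2973.2) − (-285.8) = -2687.4 kJ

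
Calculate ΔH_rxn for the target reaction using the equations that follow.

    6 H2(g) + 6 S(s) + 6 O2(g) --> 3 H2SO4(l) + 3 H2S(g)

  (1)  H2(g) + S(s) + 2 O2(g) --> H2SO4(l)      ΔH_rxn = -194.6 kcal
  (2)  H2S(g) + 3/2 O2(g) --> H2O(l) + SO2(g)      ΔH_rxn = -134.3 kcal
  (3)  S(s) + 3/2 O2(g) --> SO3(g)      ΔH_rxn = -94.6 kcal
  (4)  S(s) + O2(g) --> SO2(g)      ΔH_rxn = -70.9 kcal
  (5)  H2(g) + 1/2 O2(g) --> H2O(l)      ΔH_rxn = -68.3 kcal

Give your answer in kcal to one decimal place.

ΔH_rxn = -598.5 kcal

(1) × 3 (×3 to match 3 H2SO4(l) in the target): (3)·(-194.6) = -583.8 kcal
(2) reversed and × 3 (H2S(g) must end up as a product; scale by 3 for the 3 H2S(g)): (-3)·(-134.3) = +402.9 kcal
(3): not needed (SO3(g) appears nowhere else).
(4) × 3: (3)·(-70.9) = -212.7 kcal
(5) × 3: (3)·(-68.3) = -204.9 kcal
Since enthalpy is a state function, ΔH_rxn = (3)·(-194.6) + (-3)·(-134.3) + (3)·(-70.9) + (3)·(-68.3) = -598.5 kcal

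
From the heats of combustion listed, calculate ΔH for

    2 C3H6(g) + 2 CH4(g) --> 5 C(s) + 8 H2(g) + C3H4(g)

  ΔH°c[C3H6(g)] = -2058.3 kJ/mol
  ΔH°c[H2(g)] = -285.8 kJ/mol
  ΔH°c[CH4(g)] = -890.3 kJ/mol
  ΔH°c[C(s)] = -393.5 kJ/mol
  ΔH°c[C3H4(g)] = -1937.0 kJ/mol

With combustion enthalpies, reactants minus products:
= [2·(-2058.3) + 2·(-890.3)] − [5·(-393.5) + 8·(-285.8) + 1·(-1937.0)]
= 293.7 kJ/mol

ΔH = 293.7 kJ/mol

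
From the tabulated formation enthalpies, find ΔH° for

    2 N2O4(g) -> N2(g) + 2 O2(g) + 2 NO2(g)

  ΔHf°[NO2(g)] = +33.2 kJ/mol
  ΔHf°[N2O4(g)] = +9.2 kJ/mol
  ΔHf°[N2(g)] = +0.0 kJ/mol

ΔH°rxn = Σ nΔHf°(products) − Σ nΔHf°(reactants).
Products: 1·(+0.0) + 2·(+0.0) + 2·(+33.2) = +66.4
Reactants: 2·(+9.2) = +18.4
ΔH° = (+66.4) − (+18.4) = 48.0 kJ/mol

ΔH° = 48.0 kJ/mol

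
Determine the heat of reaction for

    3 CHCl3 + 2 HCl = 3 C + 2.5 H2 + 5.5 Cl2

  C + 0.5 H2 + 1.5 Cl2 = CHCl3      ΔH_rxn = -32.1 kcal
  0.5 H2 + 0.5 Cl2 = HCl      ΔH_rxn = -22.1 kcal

ΔH_rxn = 140.5 kcal

equation 1 reversed and × 3: (-3)·(-32.1) = +96.3 kcal
equation 2 reversed and × 2: (-2)·(-22.1) = +44.2 kcal
Combining the equations, ΔH_rxn = (+96.3) + (+44.2) = 140.5 kcal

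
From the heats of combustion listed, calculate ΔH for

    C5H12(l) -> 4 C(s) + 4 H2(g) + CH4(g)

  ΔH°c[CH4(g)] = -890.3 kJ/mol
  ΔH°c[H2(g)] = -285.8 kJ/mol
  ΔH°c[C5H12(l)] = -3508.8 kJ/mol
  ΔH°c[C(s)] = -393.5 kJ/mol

With combustion enthalpies, reactants minus products:
= [1·(-3508.8)] − [4·(-393.5) + 4·(-285.8) + 1·(-890.3)]
= 98.7 kJ/mol

ΔH = 98.7 kJ/mol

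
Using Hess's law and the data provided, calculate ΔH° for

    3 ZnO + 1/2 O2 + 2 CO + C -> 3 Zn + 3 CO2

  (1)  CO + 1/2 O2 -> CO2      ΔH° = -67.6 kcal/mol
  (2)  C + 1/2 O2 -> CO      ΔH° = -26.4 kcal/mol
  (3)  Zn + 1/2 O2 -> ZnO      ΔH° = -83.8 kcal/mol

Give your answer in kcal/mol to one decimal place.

ΔH° = 22.2 kcal/mol

(1) × 3 (scale by 3 for the 3 CO2): (3)·(-67.6) = -202.8 kcal/mol
(2) as written (C already on the reactant side): -26.4 kcal/mol
(3) reversed and × 3 (ZnO must end up as a reactant; scale by 3 for the 3 ZnO): (-3)·(-83.8) = +251.4 kcal/mol
Summing the manipulated equations, ΔH° = (3)·(-67.6) + (1)·(-26.4) + (-3)·(-83.8) = 22.2 kcal/mol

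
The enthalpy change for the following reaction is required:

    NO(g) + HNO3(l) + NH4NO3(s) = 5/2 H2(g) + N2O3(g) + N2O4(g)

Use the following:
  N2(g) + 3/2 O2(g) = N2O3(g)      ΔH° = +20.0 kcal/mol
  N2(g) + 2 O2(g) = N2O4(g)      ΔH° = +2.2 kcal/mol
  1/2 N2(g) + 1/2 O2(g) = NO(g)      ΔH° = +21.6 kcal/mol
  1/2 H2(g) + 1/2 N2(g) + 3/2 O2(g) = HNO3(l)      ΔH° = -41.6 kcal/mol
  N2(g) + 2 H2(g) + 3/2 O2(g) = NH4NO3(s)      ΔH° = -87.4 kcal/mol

ΔH° = 129.6 kcal/mol

equation 1 as written (N2O3(g) already on the product side): +20.0 kcal/mol
equation 2 as written (N2O4(g) already on the product side): +2.2 kcal/mol
equation 3 reversed (NO(g) must end up as a reactant): -21.6 kcal/mol
equation 4 reversed (reverse to put HNO3(l) on the reactant side): +41.6 kcal/mol
equation 5 reversed (reverse to put NH4NO3(s) on the reactant side): +87.4 kcal/mol
ΔH° = (+20.0) + (+2.2) + (-21.6) + (+41.6) + (+87.4) = 129.6 kcal/mol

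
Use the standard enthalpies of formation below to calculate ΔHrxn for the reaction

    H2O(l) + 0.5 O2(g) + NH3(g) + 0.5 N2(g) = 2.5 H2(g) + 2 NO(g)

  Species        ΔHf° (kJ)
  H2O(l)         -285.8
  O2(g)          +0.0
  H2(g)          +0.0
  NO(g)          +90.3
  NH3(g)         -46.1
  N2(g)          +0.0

ΔHrxn = 512.5 kJ

Products: 5/2·(+0.0) + 2·(+90.3) = +180.6
Reactants: 1·(-285.8) + 1/2·(+0.0) + 1·(-46.1) + 1/2·(+0.0) = -331.9
ΔHrxn = (+180.6) − (-331.9) = 512.5 kJ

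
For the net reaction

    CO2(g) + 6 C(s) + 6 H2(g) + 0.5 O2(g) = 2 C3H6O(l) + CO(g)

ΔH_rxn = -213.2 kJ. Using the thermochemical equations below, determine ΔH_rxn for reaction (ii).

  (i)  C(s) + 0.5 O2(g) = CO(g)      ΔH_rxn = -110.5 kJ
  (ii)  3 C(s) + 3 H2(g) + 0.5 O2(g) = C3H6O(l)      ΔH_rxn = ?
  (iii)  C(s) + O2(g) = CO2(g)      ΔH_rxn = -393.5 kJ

ΔH_rxn = -248.1 kJ

(i) as written: -110.5 kJ
(ii) × 2: contributes 2·x
(iii) reversed: +393.5 kJ
-213.2 = (-110.5) + (+393.5) + 2·x
x = (-213.2 − (+283.0)) / (2) = -248.1 kJ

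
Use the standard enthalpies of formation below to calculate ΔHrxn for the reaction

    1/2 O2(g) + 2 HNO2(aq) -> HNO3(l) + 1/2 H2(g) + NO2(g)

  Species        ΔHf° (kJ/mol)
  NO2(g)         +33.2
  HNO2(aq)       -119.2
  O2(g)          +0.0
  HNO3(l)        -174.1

Products: 1·(-174.1) + 1/2·(+0.0) + 1·(+33.2) = -140.9
Reactants: 1/2·(+0.0) + 2·(-119.2) = -238.4
ΔHrxn = (-140.9) − (-238.4) = 97.5 kJ/mol

ΔHrxn = 97.5 kJ/mol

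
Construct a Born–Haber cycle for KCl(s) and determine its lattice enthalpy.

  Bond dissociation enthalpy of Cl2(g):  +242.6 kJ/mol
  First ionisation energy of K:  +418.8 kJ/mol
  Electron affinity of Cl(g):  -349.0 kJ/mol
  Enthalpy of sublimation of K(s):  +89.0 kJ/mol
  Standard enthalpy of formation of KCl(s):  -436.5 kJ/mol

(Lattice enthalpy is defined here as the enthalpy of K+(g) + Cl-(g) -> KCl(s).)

U = -716.6 kJ/mol

ΔHf° = 1·ΔHsub + 1·(ΣIE) + 1/2·D(Cl2) + 1·EA + U
-436.5 = 1·(+89.0) + 1·(+418.8) + 1/2·(+242.6) + 1·(-349.0) + U
U = -436.5 − (+280.1) = -716.6 kJ/mol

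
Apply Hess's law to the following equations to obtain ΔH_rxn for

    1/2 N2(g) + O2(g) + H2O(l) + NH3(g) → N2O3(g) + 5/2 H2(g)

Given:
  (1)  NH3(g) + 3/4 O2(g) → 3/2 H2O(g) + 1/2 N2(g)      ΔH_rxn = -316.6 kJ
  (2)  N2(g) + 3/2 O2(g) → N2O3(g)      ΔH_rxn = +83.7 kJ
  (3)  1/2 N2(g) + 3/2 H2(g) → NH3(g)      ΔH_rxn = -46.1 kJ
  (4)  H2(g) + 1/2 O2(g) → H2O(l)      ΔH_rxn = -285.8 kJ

ΔH_rxn = 415.6 kJ

(1): not needed.
(2) as written: +83.7 kJ
(3) reversed: +46.1 kJ
(4) reversed: +285.8 kJ
By Hess's law, ΔH_rxn = (1)·(+83.7) + (-1)·(-46.1) + (-1)·(-285.8) = 415.6 kJ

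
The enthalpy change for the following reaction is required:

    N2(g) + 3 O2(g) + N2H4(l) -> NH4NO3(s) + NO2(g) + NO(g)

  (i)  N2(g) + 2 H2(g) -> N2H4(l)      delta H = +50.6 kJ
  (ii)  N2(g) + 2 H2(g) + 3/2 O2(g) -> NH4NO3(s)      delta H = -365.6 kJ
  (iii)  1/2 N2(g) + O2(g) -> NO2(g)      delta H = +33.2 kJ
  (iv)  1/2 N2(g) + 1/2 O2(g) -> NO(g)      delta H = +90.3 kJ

delta H = -292.7 kJ

(i) reversed: -50.6 kJ
(ii) as written: -365.6 kJ
(iii) as written: +33.2 kJ
(iv) as written: +90.3 kJ
Summing the manipulated equations, delta H = (-50.6) + (-365.6) + (+33.2) + (+90.3) = -292.7 kJ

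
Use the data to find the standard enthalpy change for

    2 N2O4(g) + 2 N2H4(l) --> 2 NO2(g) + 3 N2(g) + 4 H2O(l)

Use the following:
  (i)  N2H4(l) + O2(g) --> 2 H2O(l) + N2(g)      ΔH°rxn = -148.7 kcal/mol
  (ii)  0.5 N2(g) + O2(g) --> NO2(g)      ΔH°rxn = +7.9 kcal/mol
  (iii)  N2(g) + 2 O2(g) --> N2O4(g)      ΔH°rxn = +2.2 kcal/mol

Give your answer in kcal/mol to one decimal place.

(i) × 2: (2)·(-148.7) = -297.4 kcal/mol
(ii) × 2: (2)·(+7.9) = +15.8 kcal/mol
(iii) reversed and × 2: (-2)·(+2.2) = -4.4 kcal/mol
ΔH°rxn = (2)·(-148.7) + (2)·(+7.9) + (-2)·(+2.2) = -286.0 kcal/mol

ΔH°rxn = -286.0 kcal/mol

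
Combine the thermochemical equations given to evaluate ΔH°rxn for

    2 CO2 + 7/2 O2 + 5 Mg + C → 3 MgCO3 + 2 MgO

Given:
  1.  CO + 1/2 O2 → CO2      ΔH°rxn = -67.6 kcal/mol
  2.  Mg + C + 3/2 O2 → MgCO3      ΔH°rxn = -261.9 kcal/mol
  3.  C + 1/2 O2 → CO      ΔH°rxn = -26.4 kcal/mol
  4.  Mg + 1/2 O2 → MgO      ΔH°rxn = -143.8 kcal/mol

ΔH°rxn = -885.3 kcal/mol

eq. 1 reversed and × 2: (-2)·(-67.6) = +135.2 kcal/mol
eq. 2 × 3: (3)·(-261.9) = -785.7 kcal/mol
eq. 3 reversed and × 2: (-2)·(-26.4) = +52.8 kcal/mol
eq. 4 × 2: (2)·(-143.8) = -287.6 kcal/mol
By Hess's law, ΔH°rxn = (-2)·(-67.6) + (3)·(-261.9) + (-2)·(-26.4) + (2)·(-143.8) = -885.3 kcal/mol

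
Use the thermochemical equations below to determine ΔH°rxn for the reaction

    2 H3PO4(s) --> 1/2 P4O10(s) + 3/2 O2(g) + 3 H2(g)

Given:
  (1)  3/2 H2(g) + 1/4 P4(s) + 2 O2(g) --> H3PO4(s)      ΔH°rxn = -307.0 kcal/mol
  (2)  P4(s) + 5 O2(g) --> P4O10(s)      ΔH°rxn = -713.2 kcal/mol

ΔH°rxn = 257.4 kcal/mol

(1) reversed and × 2: (-2)·(-307.0) = +614.0 kcal/mol
(2) × 1/2: (1/2)·(-713.2) = -356.6 kcal/mol
Combining the equations, ΔH°rxn = (-2)·(-307.0) + (1/2)·(-713.2) = 257.4 kcal/mol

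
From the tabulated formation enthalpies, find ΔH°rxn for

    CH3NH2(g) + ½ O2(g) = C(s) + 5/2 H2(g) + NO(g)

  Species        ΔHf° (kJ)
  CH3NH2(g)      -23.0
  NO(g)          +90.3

Products: 1·(+0.0) + 5/2·(+0.0) + 1·(+90.3) = +90.3
Reactants: 1·(-23.0) + 1/2·(+0.0) = -23.0
ΔH°rxn = (+90.3) − (-23.0) = 113.3 kJ

ΔH°rxn = 113.3 kJ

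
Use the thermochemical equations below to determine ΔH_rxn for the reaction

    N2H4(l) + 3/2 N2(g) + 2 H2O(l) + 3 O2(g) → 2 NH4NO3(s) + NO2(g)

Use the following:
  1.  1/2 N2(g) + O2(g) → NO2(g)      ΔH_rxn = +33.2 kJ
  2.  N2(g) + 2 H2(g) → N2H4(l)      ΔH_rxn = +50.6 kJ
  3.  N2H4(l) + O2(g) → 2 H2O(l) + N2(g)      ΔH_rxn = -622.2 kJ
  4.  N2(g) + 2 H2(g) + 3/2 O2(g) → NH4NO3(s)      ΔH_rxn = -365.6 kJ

eq. 1 as written: +33.2 kJ
eq. 2 reversed and × 2: (-2)·(+50.6) = -101.2 kJ
eq. 3 reversed: +622.2 kJ
eq. 4 × 2: (2)·(-365.6) = -731.2 kJ
Combining the equations, ΔH_rxn = (1)·(+33.2) + (-2)·(+50.6) + (-1)·(-622.2) + (2)·(-365.6) = -177.0 kJ

ΔH_rxn = -177.0 kJ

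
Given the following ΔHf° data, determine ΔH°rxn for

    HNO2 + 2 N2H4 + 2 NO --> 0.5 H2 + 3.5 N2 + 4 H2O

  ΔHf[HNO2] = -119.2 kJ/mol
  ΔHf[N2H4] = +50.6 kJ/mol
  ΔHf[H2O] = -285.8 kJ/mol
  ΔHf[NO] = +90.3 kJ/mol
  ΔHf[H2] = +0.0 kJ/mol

ΔH°rxn = -1305.8 kJ/mol

Products: 1/2·(+0.0) + 7/2·(+0.0) + 4·(-285.8) = -1143.2
Reactants: 1·(-119.2) + 2·(+50.6) + 2·(+90.3) = +162.6
ΔH°rxn = (-1143.2) − (+162.6) = -1305.8 kJ/mol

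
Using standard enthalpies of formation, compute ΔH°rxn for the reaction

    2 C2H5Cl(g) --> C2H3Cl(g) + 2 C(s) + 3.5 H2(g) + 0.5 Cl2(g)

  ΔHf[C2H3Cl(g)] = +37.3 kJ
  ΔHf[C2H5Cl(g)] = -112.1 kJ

ΔH°rxn = 261.5 kJ

Products: 1·(+37.3) + 2·(+0.0) + 7/2·(+0.0) + 1/2·(+0.0) = +37.3
Reactants: 2·(-112.1) = -224.2
ΔH°rxn = (+37.3) − (-224.2) = 261.5 kJ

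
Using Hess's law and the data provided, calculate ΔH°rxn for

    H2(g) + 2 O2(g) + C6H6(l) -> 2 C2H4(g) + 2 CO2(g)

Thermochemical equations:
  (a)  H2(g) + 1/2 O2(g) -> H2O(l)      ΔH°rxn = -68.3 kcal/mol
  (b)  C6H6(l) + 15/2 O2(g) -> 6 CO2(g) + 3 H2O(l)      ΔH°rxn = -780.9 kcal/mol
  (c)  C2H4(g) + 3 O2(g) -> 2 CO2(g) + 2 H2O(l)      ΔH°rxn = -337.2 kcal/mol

(a) as written: -68.3 kcal/mol
(b) as written: -780.9 kcal/mol
(c) reversed and × 2: (-2)·(-337.2) = +674.4 kcal/mol
ΔH°rxn = (1)·(-68.3) + (1)·(-780.9) + (-2)·(-337.2) = -174.8 kcal/mol

ΔH°rxn = -174.8 kcal/mol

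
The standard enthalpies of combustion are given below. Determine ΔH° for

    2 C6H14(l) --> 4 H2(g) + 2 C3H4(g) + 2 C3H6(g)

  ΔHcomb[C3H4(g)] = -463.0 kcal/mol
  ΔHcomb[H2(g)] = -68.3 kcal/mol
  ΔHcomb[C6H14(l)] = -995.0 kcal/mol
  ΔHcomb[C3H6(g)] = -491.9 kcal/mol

ΔH° = 193.0 kcal/mol

Using ΔH = Σ nΔHc°(reactants) − Σ nΔHc°(products):
= [2·(-995.0)] − [4·(-68.3) + 2·(-463.0) + 2·(-491.9)]
= 193.0 kcal/mol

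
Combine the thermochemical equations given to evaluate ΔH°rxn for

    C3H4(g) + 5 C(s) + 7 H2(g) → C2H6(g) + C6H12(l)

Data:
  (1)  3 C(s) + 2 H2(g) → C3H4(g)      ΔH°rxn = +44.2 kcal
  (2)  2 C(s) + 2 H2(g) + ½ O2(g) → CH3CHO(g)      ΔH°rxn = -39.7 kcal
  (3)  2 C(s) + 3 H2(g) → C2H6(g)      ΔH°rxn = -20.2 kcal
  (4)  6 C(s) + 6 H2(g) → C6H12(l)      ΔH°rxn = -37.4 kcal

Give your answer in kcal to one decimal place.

ΔH°rxn = -101.8 kcal

(1) reversed: -44.2 kcal
(2): not needed.
(3) as written: -20.2 kcal
(4) as written: -37.4 kcal
ΔH°rxn = (-1)·(+44.2) + (1)·(-20.2) + (1)·(-37.4) = -101.8 kcal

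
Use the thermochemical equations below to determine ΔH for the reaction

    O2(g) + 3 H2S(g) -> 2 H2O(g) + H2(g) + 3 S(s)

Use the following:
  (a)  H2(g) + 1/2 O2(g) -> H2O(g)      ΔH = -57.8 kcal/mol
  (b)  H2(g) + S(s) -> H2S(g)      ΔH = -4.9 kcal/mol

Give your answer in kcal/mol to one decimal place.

(a) × 2 (scale by 2 for the 2 H2O(g)): (2)·(-57.8) = -115.6 kcal/mol
(b) reversed and × 3 (reverse to put H2S(g) on the reactant side; scale by 3 for the 3 H2S(g)): (-3)·(-4.9) = +14.7 kcal/mol
ΔH = (2)·(-57.8) + (-3)·(-4.9) = -100.9 kcal/mol

ΔH = -100.9 kcal/mol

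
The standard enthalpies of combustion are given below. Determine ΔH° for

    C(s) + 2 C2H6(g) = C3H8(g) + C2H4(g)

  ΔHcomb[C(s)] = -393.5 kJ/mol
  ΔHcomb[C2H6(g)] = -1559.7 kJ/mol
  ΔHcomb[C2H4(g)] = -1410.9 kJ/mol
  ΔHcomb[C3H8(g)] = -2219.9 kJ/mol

Using ΔH = Σ nΔHc°(reactants) − Σ nΔHc°(products):
= [1·(-393.5) + 2·(-1559.7)] − [1·(-2219.9) + 1·(-1410.9)]
= 117.9 kJ/mol

ΔH° = 117.9 kJ/mol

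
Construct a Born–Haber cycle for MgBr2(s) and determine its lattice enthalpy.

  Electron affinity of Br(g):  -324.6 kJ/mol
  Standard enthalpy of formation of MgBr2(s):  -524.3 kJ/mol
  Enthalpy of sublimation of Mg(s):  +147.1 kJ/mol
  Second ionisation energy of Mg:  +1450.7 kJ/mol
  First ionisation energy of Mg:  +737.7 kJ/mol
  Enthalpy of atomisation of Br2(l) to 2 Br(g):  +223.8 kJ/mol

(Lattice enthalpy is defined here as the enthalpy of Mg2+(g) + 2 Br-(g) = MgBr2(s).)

ΔHf° = 1·ΔHsub + 1·(ΣIE) + 1·D(Br2) + 2·EA + U
-524.3 = 1·(+147.1) + 1·(+2188.4) + 1·(+223.8) + 2·(-324.6) + U
U = -524.3 − (+1910.1) = -2434.4 kJ/mol

U = -2434.4 kJ/mol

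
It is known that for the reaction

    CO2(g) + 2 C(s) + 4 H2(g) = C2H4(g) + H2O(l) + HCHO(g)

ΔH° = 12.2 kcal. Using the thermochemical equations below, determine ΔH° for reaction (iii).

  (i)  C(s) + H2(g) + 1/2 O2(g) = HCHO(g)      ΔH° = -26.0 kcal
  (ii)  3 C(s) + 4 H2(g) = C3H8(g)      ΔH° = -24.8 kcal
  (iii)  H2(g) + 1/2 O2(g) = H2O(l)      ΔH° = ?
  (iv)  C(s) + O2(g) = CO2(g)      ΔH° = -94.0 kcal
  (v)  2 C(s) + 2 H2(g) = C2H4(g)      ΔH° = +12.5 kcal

ΔH° = -68.3 kcal

(i) as written (HCHO(g) already on the product side): -26.0 kcal
(ii): not needed (C3H8(g) appears nowhere else).
(iii) as written (H2O(l) already on the product side): contributes x
(iv) reversed (reverse to put CO2(g) on the reactant side): +94.0 kcal
(v) as written (C2H4(g) already on the product side): +12.5 kcal
+12.2 = (-26.0) + (+94.0) + (+12.5) + x
x = (+12.2 − (+80.5)) / (1) = -68.3 kcal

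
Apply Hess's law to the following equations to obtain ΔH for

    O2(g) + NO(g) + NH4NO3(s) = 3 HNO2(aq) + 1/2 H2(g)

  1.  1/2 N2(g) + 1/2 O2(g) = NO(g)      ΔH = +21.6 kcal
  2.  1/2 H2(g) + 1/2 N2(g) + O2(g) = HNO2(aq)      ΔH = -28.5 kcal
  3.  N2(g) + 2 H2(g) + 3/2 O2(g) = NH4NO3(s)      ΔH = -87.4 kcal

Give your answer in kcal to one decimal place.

ΔH = -19.7 kcal

eq. 1 reversed (reverse to put NO(g) on the reactant side): -21.6 kcal
eq. 2 × 3 (×3 to match 3 HNO2(aq) in the target): (3)·(-28.5) = -85.5 kcal
eq. 3 reversed (reverse to put NH4NO3(s) on the reactant side): +87.4 kcal
ΔH = (-21.6) + (-85.5) + (+87.4) = -19.7 kcal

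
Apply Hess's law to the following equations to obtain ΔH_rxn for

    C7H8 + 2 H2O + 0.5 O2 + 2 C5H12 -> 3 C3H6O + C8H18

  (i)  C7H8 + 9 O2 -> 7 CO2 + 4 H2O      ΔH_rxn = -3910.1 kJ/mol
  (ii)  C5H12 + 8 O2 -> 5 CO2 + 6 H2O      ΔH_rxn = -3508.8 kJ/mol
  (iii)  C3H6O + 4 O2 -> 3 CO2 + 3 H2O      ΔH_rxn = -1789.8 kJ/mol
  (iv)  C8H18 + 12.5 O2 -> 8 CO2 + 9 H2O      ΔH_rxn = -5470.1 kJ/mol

ΔH_rxn = -88.2 kJ/mol

(i) as written: -3910.1 kJ/mol
(ii) × 2: (2)·(-3508.8) = -7017.6 kJ/mol
(iii) reversed and × 3: (-3)·(-1789.8) = +5369.4 kJ/mol
(iv) reversed: +5470.1 kJ/mol
By Hess's law, ΔH_rxn = (1)·(-3910.1) + (2)·(-3508.8) + (-3)·(-1789.8) + (-1)·(-5470.1) = -88.2 kJ/mol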